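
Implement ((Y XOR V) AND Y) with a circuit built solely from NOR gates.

((((((Y NOR V) NOR (Y NOR V)) NOR ((Y NOR V) NOR (Y NOR V))) NOR ((((Y NOR Y) NOR (V NOR V)) NOR ((Y NOR Y) NOR (V NOR V))) NOR (((Y NOR Y) NOR (V NOR V)) NOR ((Y NOR Y) NOR (V NOR V))))) NOR ((((Y NOR V) NOR (Y NOR V)) NOR ((Y NOR V) NOR (Y NOR V))) NOR ((((Y NOR Y) NOR (V NOR V)) NOR ((Y NOR Y) NOR (V NOR V))) NOR (((Y NOR Y) NOR (V NOR V)) NOR ((Y NOR Y) NOR (V NOR V)))))) NOR (Y NOR Y))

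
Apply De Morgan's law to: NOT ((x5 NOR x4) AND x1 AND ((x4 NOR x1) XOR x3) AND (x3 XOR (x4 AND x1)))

NOT (x5 NOR x4) OR NOT x1 OR NOT ((x4 NOR x1) XOR x3) OR NOT (x3 XOR (x4 AND x1))
De Morgan's: NOT(AND of terms) = OR of negations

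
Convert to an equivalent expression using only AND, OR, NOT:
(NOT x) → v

x OR v
(Implication elimination: A → B = NOT A OR B)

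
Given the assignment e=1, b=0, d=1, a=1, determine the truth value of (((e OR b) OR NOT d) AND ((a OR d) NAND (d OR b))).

Substituting: (((1 OR 0) OR NOT 1) AND ((1 OR 1) NAND (1 OR 0)))
= 0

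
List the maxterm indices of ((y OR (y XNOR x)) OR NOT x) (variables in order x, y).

ΠM(2) = (NOT x OR y)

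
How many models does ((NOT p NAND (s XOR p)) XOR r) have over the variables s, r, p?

Satisfying assignments: (0,0,0), (0,0,1), (1,0,1), (1,1,0)
Count: 4 out of 8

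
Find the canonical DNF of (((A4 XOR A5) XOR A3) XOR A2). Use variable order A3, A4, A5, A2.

(NOT A3 AND NOT A4 AND NOT A5 AND A2) OR (NOT A3 AND NOT A4 AND A5 AND NOT A2) OR (NOT A3 AND A4 AND NOT A5 AND NOT A2) OR (NOT A3 AND A4 AND A5 AND A2) OR (A3 AND NOT A4 AND NOT A5 AND NOT A2) OR (A3 AND NOT A4 AND A5 AND A2) OR (A3 AND A4 AND NOT A5 AND A2) OR (A3 AND A4 AND A5 AND NOT A2)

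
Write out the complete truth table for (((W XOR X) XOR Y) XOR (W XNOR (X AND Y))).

Y | W | X | Output
------------------
0 | 0 | 0 | 1
0 | 0 | 1 | 0
0 | 1 | 0 | 1
0 | 1 | 1 | 0
1 | 0 | 0 | 0
1 | 0 | 1 | 0
1 | 1 | 0 | 0
1 | 1 | 1 | 0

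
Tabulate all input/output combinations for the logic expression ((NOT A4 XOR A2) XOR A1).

A4 | A2 | A1 | Output
---------------------
0 | 0 | 0 | 1
0 | 0 | 1 | 0
0 | 1 | 0 | 0
0 | 1 | 1 | 1
1 | 0 | 0 | 0
1 | 0 | 1 | 1
1 | 1 | 0 | 1
1 | 1 | 1 | 0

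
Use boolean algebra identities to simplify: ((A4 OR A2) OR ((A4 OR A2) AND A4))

By absorption (E OR (E AND v) = E):
= (A4 OR A2)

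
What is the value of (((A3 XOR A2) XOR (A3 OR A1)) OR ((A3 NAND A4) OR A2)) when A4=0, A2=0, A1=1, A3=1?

Substituting: (((1 XOR 0) XOR (1 OR 1)) OR ((1 NAND 0) OR 0))
= 1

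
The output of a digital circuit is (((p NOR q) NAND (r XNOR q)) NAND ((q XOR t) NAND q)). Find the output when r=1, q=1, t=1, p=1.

Substituting: (((1 NOR 1) NAND (1 XNOR 1)) NAND ((1 XOR 1) NAND 1))
= 0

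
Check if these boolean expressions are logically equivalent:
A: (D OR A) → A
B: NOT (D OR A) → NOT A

No, Inverse is not equivalent to original (counterexample: A=0, D=1)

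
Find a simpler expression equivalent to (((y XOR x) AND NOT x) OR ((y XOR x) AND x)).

By distribution ((E AND v) OR (E AND NOT v) = E):
= (y XOR x)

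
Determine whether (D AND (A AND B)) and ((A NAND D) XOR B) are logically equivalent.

No. Counterexample: with A=0, B=0, D=0, Expression 1 = 0 but Expression 2 = 1.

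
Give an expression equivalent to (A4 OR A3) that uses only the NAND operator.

((A4 NAND A4) NAND (A3 NAND A3))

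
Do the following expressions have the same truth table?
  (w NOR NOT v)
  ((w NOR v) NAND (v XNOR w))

No. Counterexample: with v=0, w=1, Expression 1 = 0 but Expression 2 = 1.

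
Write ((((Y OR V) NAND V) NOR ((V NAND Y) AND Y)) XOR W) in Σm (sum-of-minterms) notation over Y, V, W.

Σm(1, 2, 5, 6) = (NOT Y AND NOT V AND W) OR (NOT Y AND V AND NOT W) OR (Y AND NOT V AND W) OR (Y AND V AND NOT W)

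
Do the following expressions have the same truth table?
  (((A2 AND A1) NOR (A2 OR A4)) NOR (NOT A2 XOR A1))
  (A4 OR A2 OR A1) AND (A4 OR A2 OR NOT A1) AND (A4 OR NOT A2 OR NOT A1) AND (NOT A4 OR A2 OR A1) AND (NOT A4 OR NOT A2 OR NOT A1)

Yes, they are equivalent — the two output columns agree on all 8 assignments:
A4 | A2 | A1 | Expression 1 | Expression 2
------------------------------------------
0 | 0 | 0 | 0 | 0
0 | 0 | 1 | 0 | 0
0 | 1 | 0 | 1 | 1
0 | 1 | 1 | 0 | 0
1 | 0 | 0 | 0 | 0
1 | 0 | 1 | 1 | 1
1 | 1 | 0 | 1 | 1
1 | 1 | 1 | 0 | 0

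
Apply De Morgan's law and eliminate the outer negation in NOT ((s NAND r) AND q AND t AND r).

NOT (s NAND r) OR NOT q OR NOT t OR NOT r
De Morgan's: NOT(AND of terms) = OR of negations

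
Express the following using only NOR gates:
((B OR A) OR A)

((((B NOR A) NOR (B NOR A)) NOR A) NOR (((B NOR A) NOR (B NOR A)) NOR A))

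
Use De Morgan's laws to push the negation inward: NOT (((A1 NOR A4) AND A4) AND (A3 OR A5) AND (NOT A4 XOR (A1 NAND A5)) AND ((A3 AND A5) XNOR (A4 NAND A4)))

NOT ((A1 NOR A4) AND A4) OR NOT (A3 OR A5) OR NOT (NOT A4 XOR (A1 NAND A5)) OR NOT ((A3 AND A5) XNOR (A4 NAND A4))
De Morgan's: NOT(AND of terms) = OR of negations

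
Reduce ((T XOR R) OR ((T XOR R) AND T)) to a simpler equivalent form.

By absorption (E OR (E AND v) = E):
= (T XOR R)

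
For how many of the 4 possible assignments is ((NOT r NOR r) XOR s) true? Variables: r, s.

Satisfying assignments: (0,1), (1,1)
Count: 2 out of 4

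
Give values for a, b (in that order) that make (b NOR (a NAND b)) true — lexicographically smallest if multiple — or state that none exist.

UNSATISFIABLE - no assignment makes this expression true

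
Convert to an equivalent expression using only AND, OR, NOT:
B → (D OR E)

NOT B OR (D OR E)
(Implication elimination: A → B = NOT A OR B)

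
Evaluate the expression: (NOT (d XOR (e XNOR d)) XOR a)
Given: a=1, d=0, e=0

Substituting: (NOT (0 XOR (0 XNOR 0)) XOR 1)
= 1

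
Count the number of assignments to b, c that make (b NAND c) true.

Satisfying assignments: (0,0), (0,1), (1,0)
Count: 3 out of 4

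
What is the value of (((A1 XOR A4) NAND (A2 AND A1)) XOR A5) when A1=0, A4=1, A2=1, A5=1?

Substituting: (((0 XOR 1) NAND (1 AND 0)) XOR 1)
= 0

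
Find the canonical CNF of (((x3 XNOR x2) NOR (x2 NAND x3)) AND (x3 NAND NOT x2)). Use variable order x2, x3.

(x2 OR x3) AND (x2 OR NOT x3) AND (NOT x2 OR x3) AND (NOT x2 OR NOT x3)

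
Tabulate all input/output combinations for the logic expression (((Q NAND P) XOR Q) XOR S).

P | Q | S | Output
------------------
0 | 0 | 0 | 1
0 | 0 | 1 | 0
0 | 1 | 0 | 0
0 | 1 | 1 | 1
1 | 0 | 0 | 1
1 | 0 | 1 | 0
1 | 1 | 0 | 1
1 | 1 | 1 | 0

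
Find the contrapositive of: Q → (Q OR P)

Contrapositive: NOT (Q OR P) → NOT Q
Note: A statement and its contrapositive are logically equivalent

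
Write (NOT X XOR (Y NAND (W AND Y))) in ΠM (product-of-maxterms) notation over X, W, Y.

ΠM(0, 1, 2, 7) = (X OR W OR Y) AND (X OR W OR NOT Y) AND (X OR NOT W OR Y) AND (NOT X OR NOT W OR NOT Y)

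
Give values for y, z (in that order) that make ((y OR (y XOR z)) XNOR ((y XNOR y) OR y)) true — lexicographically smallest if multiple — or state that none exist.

y=0, z=1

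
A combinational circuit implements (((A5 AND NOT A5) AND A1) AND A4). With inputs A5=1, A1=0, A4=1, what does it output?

Substituting: (((1 AND NOT 1) AND 0) AND 1)
= 0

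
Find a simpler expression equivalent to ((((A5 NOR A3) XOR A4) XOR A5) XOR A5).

By XOR self-cancellation ((E XOR v) XOR v = E):
= ((A5 NOR A3) XOR A4)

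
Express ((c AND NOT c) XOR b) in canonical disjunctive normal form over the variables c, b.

(NOT c AND b) OR (c AND b)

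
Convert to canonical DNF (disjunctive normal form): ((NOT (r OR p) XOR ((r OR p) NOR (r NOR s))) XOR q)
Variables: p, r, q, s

(NOT p AND NOT r AND NOT q AND NOT s) OR (NOT p AND NOT r AND q AND s) OR (NOT p AND r AND q AND NOT s) OR (NOT p AND r AND q AND s) OR (p AND NOT r AND q AND NOT s) OR (p AND NOT r AND q AND s) OR (p AND r AND q AND NOT s) OR (p AND r AND q AND s)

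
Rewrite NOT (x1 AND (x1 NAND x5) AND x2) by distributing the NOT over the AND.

NOT x1 OR NOT (x1 NAND x5) OR NOT x2
De Morgan's: NOT(AND of terms) = OR of negations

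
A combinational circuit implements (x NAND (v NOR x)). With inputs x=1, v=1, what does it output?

Substituting: (1 NAND (1 NOR 1))
= 1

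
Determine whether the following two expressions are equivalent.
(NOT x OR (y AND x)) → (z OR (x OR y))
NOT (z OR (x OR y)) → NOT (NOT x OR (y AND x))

Yes, Contrapositive is always equivalent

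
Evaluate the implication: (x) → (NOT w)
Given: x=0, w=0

Antecedent (x) = 0; consequent (NOT w) = 1.
0 → 1 = 1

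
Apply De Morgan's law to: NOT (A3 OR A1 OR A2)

NOT A3 AND NOT A1 AND NOT A2
De Morgan's: NOT(OR of terms) = AND of negations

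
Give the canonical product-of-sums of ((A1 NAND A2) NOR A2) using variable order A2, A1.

ΠM(0, 1, 2, 3) = (A2 OR A1) AND (A2 OR NOT A1) AND (NOT A2 OR A1) AND (NOT A2 OR NOT A1)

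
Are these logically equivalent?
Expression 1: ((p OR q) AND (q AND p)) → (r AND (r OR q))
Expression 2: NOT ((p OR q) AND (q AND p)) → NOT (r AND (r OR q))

No, Inverse is not equivalent to original (counterexample: q=0, r=1, p=0)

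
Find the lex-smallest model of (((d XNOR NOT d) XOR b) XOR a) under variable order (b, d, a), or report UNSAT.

b=0, d=0, a=1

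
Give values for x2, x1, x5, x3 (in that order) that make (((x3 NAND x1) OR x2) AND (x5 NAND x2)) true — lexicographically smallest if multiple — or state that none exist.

x2=0, x1=0, x5=0, x3=0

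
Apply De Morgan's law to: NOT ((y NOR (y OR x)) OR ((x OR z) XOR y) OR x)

NOT (y NOR (y OR x)) AND NOT ((x OR z) XOR y) AND NOT x
De Morgan's: NOT(OR of terms) = AND of negations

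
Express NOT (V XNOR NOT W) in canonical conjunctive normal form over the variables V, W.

(V OR NOT W) AND (NOT V OR W)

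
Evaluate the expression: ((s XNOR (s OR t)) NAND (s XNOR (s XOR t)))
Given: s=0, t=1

Substituting: ((0 XNOR (0 OR 1)) NAND (0 XNOR (0 XOR 1)))
= 1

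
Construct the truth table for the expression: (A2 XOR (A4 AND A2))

A2 | A4 | Output
----------------
0 | 0 | 0
0 | 1 | 0
1 | 0 | 1
1 | 1 | 0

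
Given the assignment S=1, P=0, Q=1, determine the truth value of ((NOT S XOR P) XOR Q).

Substituting: ((NOT 1 XOR 0) XOR 1)
= 1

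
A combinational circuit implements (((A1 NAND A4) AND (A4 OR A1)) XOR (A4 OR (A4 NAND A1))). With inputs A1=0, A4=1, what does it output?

Substituting: (((0 NAND 1) AND (1 OR 0)) XOR (1 OR (1 NAND 0)))
= 0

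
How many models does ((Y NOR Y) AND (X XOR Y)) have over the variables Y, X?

Satisfying assignments: (0,1)
Count: 1 out of 4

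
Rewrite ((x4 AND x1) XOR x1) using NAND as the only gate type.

((((x4 NAND x1) NAND (x4 NAND x1)) NAND (((x4 NAND x1) NAND (x4 NAND x1)) NAND x1)) NAND (x1 NAND (((x4 NAND x1) NAND (x4 NAND x1)) NAND x1)))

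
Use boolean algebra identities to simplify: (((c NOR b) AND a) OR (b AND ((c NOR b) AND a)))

By absorption (E OR (E AND v) = E):
= ((c NOR b) AND a)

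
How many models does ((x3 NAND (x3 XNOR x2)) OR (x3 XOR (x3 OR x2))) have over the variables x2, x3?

Satisfying assignments: (0,0), (0,1), (1,0)
Count: 3 out of 4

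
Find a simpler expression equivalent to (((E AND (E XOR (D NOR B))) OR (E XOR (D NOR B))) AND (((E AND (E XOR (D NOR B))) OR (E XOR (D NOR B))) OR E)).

By absorption (E AND (E OR v) = E) then absorption (E OR (E AND v) = E):
= (E XOR (D NOR B))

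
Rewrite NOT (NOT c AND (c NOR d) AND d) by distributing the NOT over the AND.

c OR NOT (c NOR d) OR NOT d
De Morgan's: NOT(AND of terms) = OR of negations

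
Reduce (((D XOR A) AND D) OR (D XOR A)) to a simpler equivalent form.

By absorption (E OR (E AND v) = E):
= (D XOR A)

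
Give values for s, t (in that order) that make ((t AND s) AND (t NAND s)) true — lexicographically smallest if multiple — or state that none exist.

UNSATISFIABLE - no assignment makes this expression true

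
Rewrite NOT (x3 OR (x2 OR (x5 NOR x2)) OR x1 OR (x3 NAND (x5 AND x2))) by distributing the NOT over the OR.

NOT x3 AND NOT (x2 OR (x5 NOR x2)) AND NOT x1 AND NOT (x3 NAND (x5 AND x2))
De Morgan's: NOT(OR of terms) = AND of negations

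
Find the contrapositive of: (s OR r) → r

Contrapositive: NOT r → NOT (s OR r)
Note: A statement and its contrapositive are logically equivalent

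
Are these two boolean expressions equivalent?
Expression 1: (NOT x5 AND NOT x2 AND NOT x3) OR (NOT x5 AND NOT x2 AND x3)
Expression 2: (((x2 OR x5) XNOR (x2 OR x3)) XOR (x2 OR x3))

Yes, they are equivalent — the two output columns agree on all 8 assignments:
x5 | x2 | x3 | Expression 1 | Expression 2
------------------------------------------
0 | 0 | 0 | 1 | 1
0 | 0 | 1 | 1 | 1
0 | 1 | 0 | 0 | 0
0 | 1 | 1 | 0 | 0
1 | 0 | 0 | 0 | 0
1 | 0 | 1 | 0 | 0
1 | 1 | 0 | 0 | 0
1 | 1 | 1 | 0 | 0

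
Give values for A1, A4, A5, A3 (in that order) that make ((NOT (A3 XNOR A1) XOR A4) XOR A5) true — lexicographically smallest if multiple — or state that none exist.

A1=0, A4=0, A5=0, A3=1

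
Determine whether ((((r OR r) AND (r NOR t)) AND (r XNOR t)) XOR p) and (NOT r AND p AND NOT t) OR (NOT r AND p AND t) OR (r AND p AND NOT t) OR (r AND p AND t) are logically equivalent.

Yes, they are equivalent — the two output columns agree on all 8 assignments:
r | p | t | Expression 1 | Expression 2
---------------------------------------
0 | 0 | 0 | 0 | 0
0 | 0 | 1 | 0 | 0
0 | 1 | 0 | 1 | 1
0 | 1 | 1 | 1 | 1
1 | 0 | 0 | 0 | 0
1 | 0 | 1 | 0 | 0
1 | 1 | 0 | 1 | 1
1 | 1 | 1 | 1 | 1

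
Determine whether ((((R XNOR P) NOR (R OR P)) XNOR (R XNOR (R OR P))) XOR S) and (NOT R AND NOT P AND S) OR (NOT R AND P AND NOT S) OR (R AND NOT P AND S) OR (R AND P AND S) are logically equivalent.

Yes, they are equivalent — the two output columns agree on all 8 assignments:
R | P | S | Expression 1 | Expression 2
---------------------------------------
0 | 0 | 0 | 0 | 0
0 | 0 | 1 | 1 | 1
0 | 1 | 0 | 1 | 1
0 | 1 | 1 | 0 | 0
1 | 0 | 0 | 0 | 0
1 | 0 | 1 | 1 | 1
1 | 1 | 0 | 0 | 0
1 | 1 | 1 | 1 | 1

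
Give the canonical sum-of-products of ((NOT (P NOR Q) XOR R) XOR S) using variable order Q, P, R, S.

Σm(1, 2, 4, 7, 8, 11, 12, 15) = (NOT Q AND NOT P AND NOT R AND S) OR (NOT Q AND NOT P AND R AND NOT S) OR (NOT Q AND P AND NOT R AND NOT S) OR (NOT Q AND P AND R AND S) OR (Q AND NOT P AND NOT R AND NOT S) OR (Q AND NOT P AND R AND S) OR (Q AND P AND NOT R AND NOT S) OR (Q AND P AND R AND S)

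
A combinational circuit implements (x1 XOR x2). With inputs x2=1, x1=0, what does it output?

Substituting: (0 XOR 1)
= 1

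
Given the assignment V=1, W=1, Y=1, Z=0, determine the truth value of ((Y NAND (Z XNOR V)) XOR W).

Substituting: ((1 NAND (0 XNOR 1)) XOR 1)
= 0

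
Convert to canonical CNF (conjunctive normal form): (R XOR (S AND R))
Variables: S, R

(S OR R) AND (NOT S OR R) AND (NOT S OR NOT R)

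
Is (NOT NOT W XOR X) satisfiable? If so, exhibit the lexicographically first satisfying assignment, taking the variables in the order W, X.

W=0, X=1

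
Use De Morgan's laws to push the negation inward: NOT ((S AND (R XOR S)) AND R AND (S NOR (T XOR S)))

NOT (S AND (R XOR S)) OR NOT R OR NOT (S NOR (T XOR S))
De Morgan's: NOT(AND of terms) = OR of negations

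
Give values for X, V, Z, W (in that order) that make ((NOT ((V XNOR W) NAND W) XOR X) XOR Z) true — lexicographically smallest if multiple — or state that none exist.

X=0, V=0, Z=1, W=0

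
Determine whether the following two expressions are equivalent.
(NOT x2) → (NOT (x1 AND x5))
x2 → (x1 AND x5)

No, Inverse is not equivalent to original (counterexample: x5=0, x1=0, x2=1)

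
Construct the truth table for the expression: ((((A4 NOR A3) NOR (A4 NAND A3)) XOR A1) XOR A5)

A1 | A5 | A4 | A3 | Output
--------------------------
0 | 0 | 0 | 0 | 0
0 | 0 | 0 | 1 | 0
0 | 0 | 1 | 0 | 0
0 | 0 | 1 | 1 | 1
0 | 1 | 0 | 0 | 1
0 | 1 | 0 | 1 | 1
0 | 1 | 1 | 0 | 1
0 | 1 | 1 | 1 | 0
1 | 0 | 0 | 0 | 1
1 | 0 | 0 | 1 | 1
1 | 0 | 1 | 0 | 1
1 | 0 | 1 | 1 | 0
1 | 1 | 0 | 0 | 0
1 | 1 | 0 | 1 | 0
1 | 1 | 1 | 0 | 0
1 | 1 | 1 | 1 | 1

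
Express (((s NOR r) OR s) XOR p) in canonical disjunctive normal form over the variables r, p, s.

(NOT r AND NOT p AND NOT s) OR (NOT r AND NOT p AND s) OR (r AND NOT p AND s) OR (r AND p AND NOT s)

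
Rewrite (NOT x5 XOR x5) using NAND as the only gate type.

(((x5 NAND x5) NAND ((x5 NAND x5) NAND x5)) NAND (x5 NAND ((x5 NAND x5) NAND x5)))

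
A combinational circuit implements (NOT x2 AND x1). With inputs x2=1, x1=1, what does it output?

Substituting: (NOT 1 AND 1)
= 0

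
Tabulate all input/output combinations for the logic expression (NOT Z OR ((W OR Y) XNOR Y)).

Y | Z | W | Output
------------------
0 | 0 | 0 | 1
0 | 0 | 1 | 1
0 | 1 | 0 | 1
0 | 1 | 1 | 0
1 | 0 | 0 | 1
1 | 0 | 1 | 1
1 | 1 | 0 | 1
1 | 1 | 1 | 1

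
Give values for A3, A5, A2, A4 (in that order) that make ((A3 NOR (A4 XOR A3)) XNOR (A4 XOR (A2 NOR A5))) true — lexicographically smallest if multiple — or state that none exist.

A3=0, A5=0, A2=0, A4=0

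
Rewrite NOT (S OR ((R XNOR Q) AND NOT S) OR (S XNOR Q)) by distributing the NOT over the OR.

NOT S AND NOT ((R XNOR Q) AND NOT S) AND NOT (S XNOR Q)
De Morgan's: NOT(OR of terms) = AND of negations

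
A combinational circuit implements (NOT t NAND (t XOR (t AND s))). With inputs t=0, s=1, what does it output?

Substituting: (NOT 0 NAND (0 XOR (0 AND 1)))
= 1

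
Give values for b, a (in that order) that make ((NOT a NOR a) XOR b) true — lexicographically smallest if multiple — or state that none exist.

b=1, a=0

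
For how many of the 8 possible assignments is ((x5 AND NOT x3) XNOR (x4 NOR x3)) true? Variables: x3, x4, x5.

Satisfying assignments: (0,0,1), (0,1,0), (1,0,0), (1,0,1), (1,1,0), (1,1,1)
Count: 6 out of 8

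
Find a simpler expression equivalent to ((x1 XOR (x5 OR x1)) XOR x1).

By XOR self-cancellation ((E XOR v) XOR v = E):
= (x5 OR x1)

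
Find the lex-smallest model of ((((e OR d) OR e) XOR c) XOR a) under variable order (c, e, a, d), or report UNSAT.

c=0, e=0, a=0, d=1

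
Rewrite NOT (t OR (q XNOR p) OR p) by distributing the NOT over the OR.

NOT t AND NOT (q XNOR p) AND NOT p
De Morgan's: NOT(OR of terms) = AND of negations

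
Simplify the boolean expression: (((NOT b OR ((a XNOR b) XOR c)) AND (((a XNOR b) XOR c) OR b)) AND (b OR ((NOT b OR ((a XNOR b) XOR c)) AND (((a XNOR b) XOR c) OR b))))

By absorption (E AND (E OR v) = E) then distribution ((E OR v) AND (E OR NOT v) = E):
= ((a XNOR b) XOR c)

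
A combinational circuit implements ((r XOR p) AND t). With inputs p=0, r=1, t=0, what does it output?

Substituting: ((1 XOR 0) AND 0)
= 0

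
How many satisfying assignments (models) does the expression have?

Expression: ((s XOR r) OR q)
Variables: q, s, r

Satisfying assignments: (0,0,1), (0,1,0), (1,0,0), (1,0,1), (1,1,0), (1,1,1)
Count: 6 out of 8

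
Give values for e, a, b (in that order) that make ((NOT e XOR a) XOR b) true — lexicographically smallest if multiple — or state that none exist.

e=0, a=0, b=0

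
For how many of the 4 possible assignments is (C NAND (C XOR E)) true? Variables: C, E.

Satisfying assignments: (0,0), (0,1), (1,1)
Count: 3 out of 4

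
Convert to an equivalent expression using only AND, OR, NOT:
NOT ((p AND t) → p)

(p AND t) AND NOT p
(Negated implication: NOT(A → B) = A AND NOT B)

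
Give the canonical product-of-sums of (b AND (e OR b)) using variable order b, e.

ΠM(0, 1) = (b OR e) AND (b OR NOT e)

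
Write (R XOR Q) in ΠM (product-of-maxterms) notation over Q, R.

ΠM(0, 3) = (Q OR R) AND (NOT Q OR NOT R)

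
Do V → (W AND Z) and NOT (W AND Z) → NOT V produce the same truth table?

Yes, Contrapositive is always equivalent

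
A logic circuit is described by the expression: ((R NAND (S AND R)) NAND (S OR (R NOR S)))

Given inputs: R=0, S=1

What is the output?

Substituting: ((0 NAND (1 AND 0)) NAND (1 OR (0 NOR 1)))
= 0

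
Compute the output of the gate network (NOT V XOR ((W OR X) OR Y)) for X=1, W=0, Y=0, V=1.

Substituting: (NOT 1 XOR ((0 OR 1) OR 0))
= 1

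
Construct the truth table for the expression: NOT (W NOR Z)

Z | W | Output
--------------
0 | 0 | 0
0 | 1 | 1
1 | 0 | 1
1 | 1 | 1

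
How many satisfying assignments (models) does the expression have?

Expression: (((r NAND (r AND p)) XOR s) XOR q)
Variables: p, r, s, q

Satisfying assignments: (0,0,0,0), (0,0,1,1), (0,1,0,0), (0,1,1,1), (1,0,0,0), (1,0,1,1), (1,1,0,1), (1,1,1,0)
Count: 8 out of 16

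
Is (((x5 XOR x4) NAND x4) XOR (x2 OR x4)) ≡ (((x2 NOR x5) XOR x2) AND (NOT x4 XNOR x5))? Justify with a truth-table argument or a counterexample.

No. Counterexample: with x4=0, x5=0, x2=0, Expression 1 = 1 but Expression 2 = 0.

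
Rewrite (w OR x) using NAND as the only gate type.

((w NAND w) NAND (x NAND x))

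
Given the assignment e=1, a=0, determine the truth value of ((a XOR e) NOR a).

Substituting: ((0 XOR 1) NOR 0)
= 0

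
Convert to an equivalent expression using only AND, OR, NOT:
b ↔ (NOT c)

(b AND (NOT c)) OR (NOT b AND c)
(Biconditional = both true or both false)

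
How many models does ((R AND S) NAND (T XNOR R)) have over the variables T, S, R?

Satisfying assignments: (0,0,0), (0,0,1), (0,1,0), (0,1,1), (1,0,0), (1,0,1), (1,1,0)
Count: 7 out of 8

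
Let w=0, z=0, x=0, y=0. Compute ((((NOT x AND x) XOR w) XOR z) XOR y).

Substituting: ((((NOT 0 AND 0) XOR 0) XOR 0) XOR 0)
= 0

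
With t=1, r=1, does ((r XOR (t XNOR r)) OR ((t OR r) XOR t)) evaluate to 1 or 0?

Substituting: ((1 XOR (1 XNOR 1)) OR ((1 OR 1) XOR 1))
= 0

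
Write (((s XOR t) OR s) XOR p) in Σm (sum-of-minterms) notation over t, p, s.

Σm(1, 2, 4, 5) = (NOT t AND NOT p AND s) OR (NOT t AND p AND NOT s) OR (t AND NOT p AND NOT s) OR (t AND NOT p AND s)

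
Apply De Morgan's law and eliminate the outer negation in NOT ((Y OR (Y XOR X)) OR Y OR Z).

NOT (Y OR (Y XOR X)) AND NOT Y AND NOT Z
De Morgan's: NOT(OR of terms) = AND of negations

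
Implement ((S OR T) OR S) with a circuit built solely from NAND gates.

((((S NAND S) NAND (T NAND T)) NAND ((S NAND S) NAND (T NAND T))) NAND (S NAND S))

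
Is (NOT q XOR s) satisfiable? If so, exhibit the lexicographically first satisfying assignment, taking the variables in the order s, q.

s=0, q=0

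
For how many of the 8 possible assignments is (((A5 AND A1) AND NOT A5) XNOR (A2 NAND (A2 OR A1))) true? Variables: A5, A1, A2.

Satisfying assignments: (0,0,1), (0,1,1), (1,0,1), (1,1,1)
Count: 4 out of 8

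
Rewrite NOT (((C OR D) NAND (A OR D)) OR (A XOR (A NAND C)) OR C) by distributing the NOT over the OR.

NOT ((C OR D) NAND (A OR D)) AND NOT (A XOR (A NAND C)) AND NOT C
De Morgan's: NOT(OR of terms) = AND of negations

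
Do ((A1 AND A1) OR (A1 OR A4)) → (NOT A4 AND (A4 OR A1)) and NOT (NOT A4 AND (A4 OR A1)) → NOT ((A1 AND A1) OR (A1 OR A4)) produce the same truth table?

Yes, Contrapositive is always equivalent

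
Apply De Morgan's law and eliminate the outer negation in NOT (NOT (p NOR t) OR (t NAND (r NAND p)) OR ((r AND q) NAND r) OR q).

(p NOR t) AND NOT (t NAND (r NAND p)) AND NOT ((r AND q) NAND r) AND NOT q
De Morgan's: NOT(OR of terms) = AND of negations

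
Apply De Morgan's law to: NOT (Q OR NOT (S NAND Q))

NOT Q AND (S NAND Q)
De Morgan's: NOT(OR of terms) = AND of negations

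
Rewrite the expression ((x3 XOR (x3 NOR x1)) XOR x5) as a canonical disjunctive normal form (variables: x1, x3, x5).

(NOT x1 AND NOT x3 AND NOT x5) OR (NOT x1 AND x3 AND NOT x5) OR (x1 AND NOT x3 AND x5) OR (x1 AND x3 AND NOT x5)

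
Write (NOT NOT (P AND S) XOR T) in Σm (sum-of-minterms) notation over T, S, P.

Σm(3, 4, 5, 6) = (NOT T AND S AND P) OR (T AND NOT S AND NOT P) OR (T AND NOT S AND P) OR (T AND S AND NOT P)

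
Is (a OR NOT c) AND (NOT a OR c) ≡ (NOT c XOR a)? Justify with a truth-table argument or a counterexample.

Yes, they are equivalent — the two output columns agree on all 4 assignments:
a | c | Expression 1 | Expression 2
-----------------------------------
0 | 0 | 1 | 1
0 | 1 | 0 | 0
1 | 0 | 0 | 0
1 | 1 | 1 | 1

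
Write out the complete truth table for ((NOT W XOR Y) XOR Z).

Y | Z | W | Output
------------------
0 | 0 | 0 | 1
0 | 0 | 1 | 0
0 | 1 | 0 | 0
0 | 1 | 1 | 1
1 | 0 | 0 | 0
1 | 0 | 1 | 1
1 | 1 | 0 | 1
1 | 1 | 1 | 0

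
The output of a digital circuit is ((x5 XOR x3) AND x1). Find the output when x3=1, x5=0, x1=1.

Substituting: ((0 XOR 1) AND 1)
= 1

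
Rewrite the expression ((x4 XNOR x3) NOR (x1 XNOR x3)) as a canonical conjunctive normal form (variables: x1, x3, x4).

(x1 OR x3 OR x4) AND (x1 OR x3 OR NOT x4) AND (x1 OR NOT x3 OR NOT x4) AND (NOT x1 OR x3 OR x4) AND (NOT x1 OR NOT x3 OR x4) AND (NOT x1 OR NOT x3 OR NOT x4)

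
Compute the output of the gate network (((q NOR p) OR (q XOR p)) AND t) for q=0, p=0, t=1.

Substituting: (((0 NOR 0) OR (0 XOR 0)) AND 1)
= 1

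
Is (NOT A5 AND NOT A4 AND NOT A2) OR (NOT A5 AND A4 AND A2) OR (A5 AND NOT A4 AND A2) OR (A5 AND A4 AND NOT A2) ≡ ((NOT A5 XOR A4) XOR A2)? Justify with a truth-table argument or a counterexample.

Yes, they are equivalent — the two output columns agree on all 8 assignments:
A5 | A4 | A2 | Expression 1 | Expression 2
------------------------------------------
0 | 0 | 0 | 1 | 1
0 | 0 | 1 | 0 | 0
0 | 1 | 0 | 0 | 0
0 | 1 | 1 | 1 | 1
1 | 0 | 0 | 0 | 0
1 | 0 | 1 | 1 | 1
1 | 1 | 0 | 1 | 1
1 | 1 | 1 | 0 | 0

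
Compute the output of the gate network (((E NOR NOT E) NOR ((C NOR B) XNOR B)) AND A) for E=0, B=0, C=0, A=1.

Substituting: (((0 NOR NOT 0) NOR ((0 NOR 0) XNOR 0)) AND 1)
= 1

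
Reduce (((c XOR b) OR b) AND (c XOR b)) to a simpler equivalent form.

By absorption (E AND (E OR v) = E):
= (c XOR b)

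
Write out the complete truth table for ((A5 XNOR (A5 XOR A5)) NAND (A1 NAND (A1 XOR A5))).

A1 | A5 | Output
----------------
0 | 0 | 0
0 | 1 | 1
1 | 0 | 1
1 | 1 | 1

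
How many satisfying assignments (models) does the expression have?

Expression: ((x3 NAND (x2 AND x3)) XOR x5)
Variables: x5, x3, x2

Satisfying assignments: (0,0,0), (0,0,1), (0,1,0), (1,1,1)
Count: 4 out of 8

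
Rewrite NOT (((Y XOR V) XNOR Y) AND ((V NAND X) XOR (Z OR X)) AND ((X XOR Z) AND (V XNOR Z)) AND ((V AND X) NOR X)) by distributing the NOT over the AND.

NOT ((Y XOR V) XNOR Y) OR NOT ((V NAND X) XOR (Z OR X)) OR NOT ((X XOR Z) AND (V XNOR Z)) OR NOT ((V AND X) NOR X)
De Morgan's: NOT(AND of terms) = OR of negations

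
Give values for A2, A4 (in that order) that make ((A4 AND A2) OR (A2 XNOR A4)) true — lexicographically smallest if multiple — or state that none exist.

A2=0, A4=0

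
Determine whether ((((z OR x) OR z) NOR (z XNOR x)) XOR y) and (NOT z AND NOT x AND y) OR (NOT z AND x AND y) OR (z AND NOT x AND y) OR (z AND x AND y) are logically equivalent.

Yes, they are equivalent — the two output columns agree on all 8 assignments:
z | x | y | Expression 1 | Expression 2
---------------------------------------
0 | 0 | 0 | 0 | 0
0 | 0 | 1 | 1 | 1
0 | 1 | 0 | 0 | 0
0 | 1 | 1 | 1 | 1
1 | 0 | 0 | 0 | 0
1 | 0 | 1 | 1 | 1
1 | 1 | 0 | 0 | 0
1 | 1 | 1 | 1 | 1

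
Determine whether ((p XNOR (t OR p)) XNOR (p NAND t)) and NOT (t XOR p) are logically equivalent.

No. Counterexample: with t=0, p=1, Expression 1 = 1 but Expression 2 = 0.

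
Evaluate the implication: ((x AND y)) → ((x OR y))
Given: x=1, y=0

Antecedent ((x AND y)) = 0; consequent ((x OR y)) = 1.
0 → 1 = 1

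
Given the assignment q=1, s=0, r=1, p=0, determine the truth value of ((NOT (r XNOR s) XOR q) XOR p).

Substituting: ((NOT (1 XNOR 0) XOR 1) XOR 0)
= 0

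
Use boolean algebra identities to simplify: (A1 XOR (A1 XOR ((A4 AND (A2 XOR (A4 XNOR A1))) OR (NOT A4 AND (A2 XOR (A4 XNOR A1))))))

By XOR self-cancellation ((E XOR v) XOR v = E) then distribution ((E AND v) OR (E AND NOT v) = E):
= (A2 XOR (A4 XNOR A1))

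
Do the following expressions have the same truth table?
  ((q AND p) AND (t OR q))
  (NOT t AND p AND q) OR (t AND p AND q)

Yes, they are equivalent — the two output columns agree on all 8 assignments:
t | p | q | Expression 1 | Expression 2
---------------------------------------
0 | 0 | 0 | 0 | 0
0 | 0 | 1 | 0 | 0
0 | 1 | 0 | 0 | 0
0 | 1 | 1 | 1 | 1
1 | 0 | 0 | 0 | 0
1 | 0 | 1 | 0 | 0
1 | 1 | 0 | 0 | 0
1 | 1 | 1 | 1 | 1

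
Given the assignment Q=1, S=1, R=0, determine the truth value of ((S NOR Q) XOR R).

Substituting: ((1 NOR 1) XOR 0)
= 0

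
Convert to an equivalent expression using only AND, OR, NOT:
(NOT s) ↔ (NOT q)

((NOT s) AND (NOT q)) OR (s AND q)
(Biconditional = both true or both false)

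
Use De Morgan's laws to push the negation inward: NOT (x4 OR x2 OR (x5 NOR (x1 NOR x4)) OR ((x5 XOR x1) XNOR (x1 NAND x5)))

NOT x4 AND NOT x2 AND NOT (x5 NOR (x1 NOR x4)) AND NOT ((x5 XOR x1) XNOR (x1 NAND x5))
De Morgan's: NOT(OR of terms) = AND of negations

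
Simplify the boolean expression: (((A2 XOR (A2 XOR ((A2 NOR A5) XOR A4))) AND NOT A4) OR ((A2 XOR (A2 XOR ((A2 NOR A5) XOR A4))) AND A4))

By distribution ((E AND v) OR (E AND NOT v) = E) then XOR self-cancellation ((E XOR v) XOR v = E):
= ((A2 NOR A5) XOR A4)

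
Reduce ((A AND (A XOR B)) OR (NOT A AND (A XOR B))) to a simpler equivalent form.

By distribution ((E AND v) OR (E AND NOT v) = E):
= (A XOR B)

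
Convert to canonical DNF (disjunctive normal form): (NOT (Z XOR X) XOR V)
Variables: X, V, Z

(NOT X AND NOT V AND NOT Z) OR (NOT X AND V AND Z) OR (X AND NOT V AND Z) OR (X AND V AND NOT Z)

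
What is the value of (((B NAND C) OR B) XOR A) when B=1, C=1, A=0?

Substituting: (((1 NAND 1) OR 1) XOR 0)
= 1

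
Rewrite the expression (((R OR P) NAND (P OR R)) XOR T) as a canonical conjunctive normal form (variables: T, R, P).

(T OR R OR NOT P) AND (T OR NOT R OR P) AND (T OR NOT R OR NOT P) AND (NOT T OR R OR P)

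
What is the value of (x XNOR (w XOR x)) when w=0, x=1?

Substituting: (1 XNOR (0 XOR 1))
= 1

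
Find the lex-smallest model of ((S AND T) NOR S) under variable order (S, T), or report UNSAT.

S=0, T=0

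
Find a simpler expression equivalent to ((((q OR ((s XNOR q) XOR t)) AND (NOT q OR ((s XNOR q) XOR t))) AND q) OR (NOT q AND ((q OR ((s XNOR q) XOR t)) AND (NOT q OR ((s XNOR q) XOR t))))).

By distribution ((E AND v) OR (E AND NOT v) = E) then distribution ((E OR v) AND (E OR NOT v) = E):
= ((s XNOR q) XOR t)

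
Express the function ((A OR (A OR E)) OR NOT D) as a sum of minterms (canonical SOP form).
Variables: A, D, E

Σm(0, 1, 3, 4, 5, 6, 7) = (NOT A AND NOT D AND NOT E) OR (NOT A AND NOT D AND E) OR (NOT A AND D AND E) OR (A AND NOT D AND NOT E) OR (A AND NOT D AND E) OR (A AND D AND NOT E) OR (A AND D AND E)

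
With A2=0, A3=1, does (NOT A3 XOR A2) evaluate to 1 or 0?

Substituting: (NOT 1 XOR 0)
= 0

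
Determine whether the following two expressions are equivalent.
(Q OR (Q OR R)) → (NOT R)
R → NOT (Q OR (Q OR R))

Yes, Contrapositive is always equivalent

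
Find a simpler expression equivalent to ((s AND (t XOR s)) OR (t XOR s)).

By absorption (E OR (E AND v) = E):
= (t XOR s)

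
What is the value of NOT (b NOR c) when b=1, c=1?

Substituting: NOT (1 NOR 1)
= 1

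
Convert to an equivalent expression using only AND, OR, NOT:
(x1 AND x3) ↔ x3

((x1 AND x3) AND x3) OR (NOT (x1 AND x3) AND NOT x3)
(Biconditional = both true or both false)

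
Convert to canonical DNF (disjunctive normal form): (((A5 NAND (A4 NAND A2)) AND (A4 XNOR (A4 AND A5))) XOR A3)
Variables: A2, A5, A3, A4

(NOT A2 AND NOT A5 AND NOT A3 AND NOT A4) OR (NOT A2 AND NOT A5 AND A3 AND A4) OR (NOT A2 AND A5 AND A3 AND NOT A4) OR (NOT A2 AND A5 AND A3 AND A4) OR (A2 AND NOT A5 AND NOT A3 AND NOT A4) OR (A2 AND NOT A5 AND A3 AND A4) OR (A2 AND A5 AND NOT A3 AND A4) OR (A2 AND A5 AND A3 AND NOT A4)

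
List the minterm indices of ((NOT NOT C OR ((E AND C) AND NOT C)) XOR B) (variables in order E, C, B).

Σm(1, 2, 5, 6) = (NOT E AND NOT C AND B) OR (NOT E AND C AND NOT B) OR (E AND NOT C AND B) OR (E AND C AND NOT B)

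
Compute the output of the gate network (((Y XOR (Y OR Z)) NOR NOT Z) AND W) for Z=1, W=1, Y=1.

Substituting: (((1 XOR (1 OR 1)) NOR NOT 1) AND 1)
= 1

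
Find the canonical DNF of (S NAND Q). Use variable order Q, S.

(NOT Q AND NOT S) OR (NOT Q AND S) OR (Q AND NOT S)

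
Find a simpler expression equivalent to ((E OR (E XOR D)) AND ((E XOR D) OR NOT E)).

By distribution ((E OR v) AND (E OR NOT v) = E):
= (E XOR D)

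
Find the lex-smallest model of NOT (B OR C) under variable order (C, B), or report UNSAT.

C=0, B=0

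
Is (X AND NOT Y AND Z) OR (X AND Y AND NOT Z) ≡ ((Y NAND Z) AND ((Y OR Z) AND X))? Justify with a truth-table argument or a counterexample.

Yes, they are equivalent — the two output columns agree on all 8 assignments:
X | Y | Z | Expression 1 | Expression 2
---------------------------------------
0 | 0 | 0 | 0 | 0
0 | 0 | 1 | 0 | 0
0 | 1 | 0 | 0 | 0
0 | 1 | 1 | 0 | 0
1 | 0 | 0 | 0 | 0
1 | 0 | 1 | 1 | 1
1 | 1 | 0 | 1 | 1
1 | 1 | 1 | 0 | 0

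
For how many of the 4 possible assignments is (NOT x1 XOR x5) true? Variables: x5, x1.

Satisfying assignments: (0,0), (1,1)
Count: 2 out of 4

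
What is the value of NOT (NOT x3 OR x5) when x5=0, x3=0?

Substituting: NOT (NOT 0 OR 0)
= 0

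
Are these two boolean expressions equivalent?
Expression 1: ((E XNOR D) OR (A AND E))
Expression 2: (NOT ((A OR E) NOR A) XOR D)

No. Counterexample: with E=0, D=0, A=0, Expression 1 = 1 but Expression 2 = 0.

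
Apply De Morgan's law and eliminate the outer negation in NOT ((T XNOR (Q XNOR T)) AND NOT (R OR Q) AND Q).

NOT (T XNOR (Q XNOR T)) OR (R OR Q) OR NOT Q
De Morgan's: NOT(AND of terms) = OR of negations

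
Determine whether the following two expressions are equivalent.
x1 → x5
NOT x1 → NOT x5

No, Inverse is not equivalent to original (counterexample: x1=0, x5=1, x2=0)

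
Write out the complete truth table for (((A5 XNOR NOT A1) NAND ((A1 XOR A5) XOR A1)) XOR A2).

A5 | A1 | A2 | Output
---------------------
0 | 0 | 0 | 1
0 | 0 | 1 | 0
0 | 1 | 0 | 1
0 | 1 | 1 | 0
1 | 0 | 0 | 0
1 | 0 | 1 | 1
1 | 1 | 0 | 1
1 | 1 | 1 | 0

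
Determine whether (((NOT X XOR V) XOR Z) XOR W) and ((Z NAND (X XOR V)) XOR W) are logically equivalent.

No. Counterexample: with V=0, X=0, Z=1, W=0, Expression 1 = 0 but Expression 2 = 1.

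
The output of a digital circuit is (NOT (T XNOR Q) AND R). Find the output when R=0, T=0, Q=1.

Substituting: (NOT (0 XNOR 1) AND 0)
= 0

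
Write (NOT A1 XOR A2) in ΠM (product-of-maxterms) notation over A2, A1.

ΠM(1, 2) = (A2 OR NOT A1) AND (NOT A2 OR A1)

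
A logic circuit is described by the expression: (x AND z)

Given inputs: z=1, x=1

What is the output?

Substituting: (1 AND 1)
= 1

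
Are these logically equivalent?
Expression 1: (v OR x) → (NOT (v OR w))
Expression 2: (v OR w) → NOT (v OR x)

Yes, Contrapositive is always equivalent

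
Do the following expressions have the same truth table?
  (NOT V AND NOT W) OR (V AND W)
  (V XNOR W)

Yes, they are equivalent — the two output columns agree on all 4 assignments:
V | W | Expression 1 | Expression 2
-----------------------------------
0 | 0 | 1 | 1
0 | 1 | 0 | 0
1 | 0 | 0 | 0
1 | 1 | 1 | 1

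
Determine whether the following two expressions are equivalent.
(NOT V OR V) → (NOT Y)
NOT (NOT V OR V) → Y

No, Inverse is not equivalent to original (counterexample: Y=1, W=0, V=0)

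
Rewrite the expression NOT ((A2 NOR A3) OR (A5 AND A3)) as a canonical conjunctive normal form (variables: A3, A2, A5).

(A3 OR A2 OR A5) AND (A3 OR A2 OR NOT A5) AND (NOT A3 OR A2 OR NOT A5) AND (NOT A3 OR NOT A2 OR NOT A5)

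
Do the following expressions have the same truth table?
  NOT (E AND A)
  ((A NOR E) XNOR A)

No. Counterexample: with A=0, E=0, Expression 1 = 1 but Expression 2 = 0.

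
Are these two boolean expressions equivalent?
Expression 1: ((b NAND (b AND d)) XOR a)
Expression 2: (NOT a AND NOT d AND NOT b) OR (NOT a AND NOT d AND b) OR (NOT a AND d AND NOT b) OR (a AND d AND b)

Yes, they are equivalent — the two output columns agree on all 8 assignments:
a | d | b | Expression 1 | Expression 2
---------------------------------------
0 | 0 | 0 | 1 | 1
0 | 0 | 1 | 1 | 1
0 | 1 | 0 | 1 | 1
0 | 1 | 1 | 0 | 0
1 | 0 | 0 | 0 | 0
1 | 0 | 1 | 0 | 0
1 | 1 | 0 | 0 | 0
1 | 1 | 1 | 1 | 1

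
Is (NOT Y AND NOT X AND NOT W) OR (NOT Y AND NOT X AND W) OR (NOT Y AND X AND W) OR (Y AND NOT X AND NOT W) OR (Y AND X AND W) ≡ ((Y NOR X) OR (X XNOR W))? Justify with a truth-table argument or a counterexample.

Yes, they are equivalent — the two output columns agree on all 8 assignments:
Y | X | W | Expression 1 | Expression 2
---------------------------------------
0 | 0 | 0 | 1 | 1
0 | 0 | 1 | 1 | 1
0 | 1 | 0 | 0 | 0
0 | 1 | 1 | 1 | 1
1 | 0 | 0 | 1 | 1
1 | 0 | 1 | 0 | 0
1 | 1 | 0 | 0 | 0
1 | 1 | 1 | 1 | 1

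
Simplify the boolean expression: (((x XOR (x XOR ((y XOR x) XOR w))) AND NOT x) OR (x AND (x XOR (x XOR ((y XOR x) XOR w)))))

By distribution ((E AND v) OR (E AND NOT v) = E) then XOR self-cancellation ((E XOR v) XOR v = E):
= ((y XOR x) XOR w)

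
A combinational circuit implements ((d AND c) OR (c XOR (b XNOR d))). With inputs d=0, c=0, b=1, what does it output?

Substituting: ((0 AND 0) OR (0 XOR (1 XNOR 0)))
= 0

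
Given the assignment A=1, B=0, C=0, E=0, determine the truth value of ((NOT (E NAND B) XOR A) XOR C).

Substituting: ((NOT (0 NAND 0) XOR 1) XOR 0)
= 1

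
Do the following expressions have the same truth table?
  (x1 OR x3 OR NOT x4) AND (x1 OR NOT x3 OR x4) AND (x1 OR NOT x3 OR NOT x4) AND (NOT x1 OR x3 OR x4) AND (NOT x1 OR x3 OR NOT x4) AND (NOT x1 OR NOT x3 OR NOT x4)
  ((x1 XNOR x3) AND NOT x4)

Yes, they are equivalent — the two output columns agree on all 8 assignments:
x1 | x3 | x4 | Expression 1 | Expression 2
------------------------------------------
0 | 0 | 0 | 1 | 1
0 | 0 | 1 | 0 | 0
0 | 1 | 0 | 0 | 0
0 | 1 | 1 | 0 | 0
1 | 0 | 0 | 0 | 0
1 | 0 | 1 | 0 | 0
1 | 1 | 0 | 1 | 1
1 | 1 | 1 | 0 | 0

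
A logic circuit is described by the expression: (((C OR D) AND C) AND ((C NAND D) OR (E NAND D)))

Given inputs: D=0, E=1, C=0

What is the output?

Substituting: (((0 OR 0) AND 0) AND ((0 NAND 0) OR (1 NAND 0)))
= 0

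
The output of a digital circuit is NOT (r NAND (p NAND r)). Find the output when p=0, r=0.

Substituting: NOT (0 NAND (0 NAND 0))
= 0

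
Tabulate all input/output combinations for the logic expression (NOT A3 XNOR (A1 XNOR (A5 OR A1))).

A5 | A3 | A1 | Output
---------------------
0 | 0 | 0 | 1
0 | 0 | 1 | 1
0 | 1 | 0 | 0
0 | 1 | 1 | 0
1 | 0 | 0 | 0
1 | 0 | 1 | 1
1 | 1 | 0 | 1
1 | 1 | 1 | 0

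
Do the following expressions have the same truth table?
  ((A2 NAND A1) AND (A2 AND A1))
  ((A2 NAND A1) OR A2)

No. Counterexample: with A2=0, A1=0, Expression 1 = 0 but Expression 2 = 1.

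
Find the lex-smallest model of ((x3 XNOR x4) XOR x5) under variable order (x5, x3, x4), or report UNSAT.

x5=0, x3=0, x4=0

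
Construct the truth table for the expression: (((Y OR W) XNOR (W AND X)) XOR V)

Y | X | V | W | Output
----------------------
0 | 0 | 0 | 0 | 1
0 | 0 | 0 | 1 | 0
0 | 0 | 1 | 0 | 0
0 | 0 | 1 | 1 | 1
0 | 1 | 0 | 0 | 1
0 | 1 | 0 | 1 | 1
0 | 1 | 1 | 0 | 0
0 | 1 | 1 | 1 | 0
1 | 0 | 0 | 0 | 0
1 | 0 | 0 | 1 | 0
1 | 0 | 1 | 0 | 1
1 | 0 | 1 | 1 | 1
1 | 1 | 0 | 0 | 0
1 | 1 | 0 | 1 | 1
1 | 1 | 1 | 0 | 1
1 | 1 | 1 | 1 | 0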